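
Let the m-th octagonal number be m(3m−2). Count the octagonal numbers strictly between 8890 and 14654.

16

The n-th octagonal number is n(3n−2).
Smallest index with value > 8890: n = 55 (giving 8965).
Largest index with value < 14654: n = 70 (giving 14560).
Indices 55 through 70: 16 terms.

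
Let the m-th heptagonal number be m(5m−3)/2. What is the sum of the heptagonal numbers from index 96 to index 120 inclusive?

728200

Σ i(5i−3)/2 = (5Σi² − 3Σi) / 2 over i = 96..120.
Σi = 7260 − 4560 = 2700 and Σi² = 583220 − 290320 = 292900.
(5·292900 − 3·2700) / 2 = 1456400/2 = 728200.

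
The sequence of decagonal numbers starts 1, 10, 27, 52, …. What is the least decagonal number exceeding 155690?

156222

Solve n(4n−3) > 155690 for integer n.
The largest n with value ≤ 155690 is 197 (since 154645 ≤ 155690 < 156222), so the first above is n = 198, value 156222.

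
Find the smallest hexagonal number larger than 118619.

Solve n(2n−1) > 118619 for integer n.
The largest n with value ≤ 118619 is 243 (since 117855 ≤ 118619 < 118828), so the first above is n = 244, value 118828.

118828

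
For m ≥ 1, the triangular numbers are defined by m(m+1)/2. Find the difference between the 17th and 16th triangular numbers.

Consecutive triangular numbers differ by n: T_{17} − T_{16} = 17.

17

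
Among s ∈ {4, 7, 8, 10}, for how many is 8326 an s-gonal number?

1

s = 4: P(4, 91) = 8281 and P(4, 92) = 8464; 8326 is not s-gonal.
s = 7: P(7, 58) = 8323 and P(7, 59) = 8614; 8326 is not s-gonal.
s = 8: P(8, 53) = 8321 and P(8, 54) = 8640; 8326 is not s-gonal.
s = 10: P(10, 46) = 8326. ✓
Hits: s ∈ {10} → 1.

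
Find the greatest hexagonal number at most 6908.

6903

Solve n(2n−1) ≤ 6908 for integer n.
n = 59 gives 6903 ≤ 6908, while n = 60 gives 7140 > 6908; so the answer is 6903.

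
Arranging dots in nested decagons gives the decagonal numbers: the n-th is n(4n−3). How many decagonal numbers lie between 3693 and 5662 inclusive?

8

The n-th decagonal number is n(4n−3).
Smallest index with value ≥ 3693: n = 31 (giving 3751).
Largest index with value ≤ 5662: n = 38 (giving 5662).
Indices 31 through 38: 8 terms.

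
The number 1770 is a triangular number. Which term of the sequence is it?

Set n(n+1)/2 = 1770, giving n² + n − 3540 = 0.
The discriminant is 1 + 8·1770 = 14161, and √14161 = 119.
So n = (-1 + 119) / 2 = 118/2 = 59.

59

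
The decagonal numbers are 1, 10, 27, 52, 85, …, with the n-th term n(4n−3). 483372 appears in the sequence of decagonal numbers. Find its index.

348

Set n(4n−3) = 483372, giving 4n² − 3n − 483372 = 0.
The discriminant is 9 + 16·483372 = 7733961, and √7733961 = 2781.
So n = (3 + 2781) / 8 = 2784/8 = 348.
Check: 348·(4·348 − 3) = 483372. ✓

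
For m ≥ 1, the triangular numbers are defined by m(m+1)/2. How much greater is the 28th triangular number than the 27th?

Consecutive triangular numbers differ by n: T_{28} − T_{27} = 28.

28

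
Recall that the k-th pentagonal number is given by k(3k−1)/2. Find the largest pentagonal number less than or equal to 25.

Solve n(3n−1)/2 ≤ 25 for integer n.
n = 4 gives 22 ≤ 25, while n = 5 gives 35 > 25; so the answer is 22.

22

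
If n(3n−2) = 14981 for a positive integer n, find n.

71

Set n(3n−2) = 14981, giving 3n² − 2n − 14981 = 0.
The discriminant is 4 + 12·14981 = 179776, and √179776 = 424.
So n = (2 + 424) / 6 = 426/6 = 71.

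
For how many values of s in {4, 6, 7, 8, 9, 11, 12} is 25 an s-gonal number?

s = 4: P(4, 5) = 25. ✓
s = 6: P(6, 3) = 15 and P(6, 4) = 28; 25 is not s-gonal.
s = 7: P(7, 3) = 18 and P(7, 4) = 34; 25 is not s-gonal.
s = 8: P(8, 3) = 21 and P(8, 4) = 40; 25 is not s-gonal.
s = 9: P(9, 3) = 24 and P(9, 4) = 46; 25 is not s-gonal.
s = 11: P(11, 2) = 11 and P(11, 3) = 30; 25 is not s-gonal.
s = 12: P(12, 2) = 12 and P(12, 3) = 33; 25 is not s-gonal.
Hits: s ∈ {4} → 1.

1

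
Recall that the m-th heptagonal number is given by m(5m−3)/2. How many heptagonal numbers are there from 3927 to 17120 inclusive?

The n-th heptagonal number is n(5n−3)/2.
Smallest index with value ≥ 3927: n = 40 (giving 3940).
Largest index with value ≤ 17120: n = 83 (giving 17098).
Indices 40 through 83: 44 terms.

44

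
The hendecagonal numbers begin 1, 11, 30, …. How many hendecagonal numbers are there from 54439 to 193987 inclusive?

The n-th hendecagonal number is n(9n−7)/2.
Smallest index with value ≥ 54439: n = 111 (giving 55056).
Largest index with value ≤ 193987: n = 208 (giving 193960).
Indices 111 through 208: 98 terms.

98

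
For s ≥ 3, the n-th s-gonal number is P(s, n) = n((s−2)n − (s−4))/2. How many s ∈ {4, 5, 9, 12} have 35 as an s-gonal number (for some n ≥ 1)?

s = 4: P(4, 5) = 25 and P(4, 6) = 36; 35 is not s-gonal.
s = 5: P(5, 5) = 35. ✓
s = 9: P(9, 3) = 24 and P(9, 4) = 46; 35 is not s-gonal.
s = 12: P(12, 3) = 33 and P(12, 4) = 64; 35 is not s-gonal.
Hits: s ∈ {5} → 1.

1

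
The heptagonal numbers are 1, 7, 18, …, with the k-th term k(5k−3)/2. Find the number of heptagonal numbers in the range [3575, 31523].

The n-th heptagonal number is n(5n−3)/2.
Smallest index with value ≥ 3575: n = 39 (giving 3744).
Largest index with value ≤ 31523: n = 112 (giving 31192).
Indices 39 through 112: 74 terms.

74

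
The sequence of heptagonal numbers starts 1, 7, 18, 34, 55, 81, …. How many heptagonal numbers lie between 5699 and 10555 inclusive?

17

The n-th heptagonal number is n(5n−3)/2.
Smallest index with value ≥ 5699: n = 49 (giving 5929).
Largest index with value ≤ 10555: n = 65 (giving 10465).
Indices 49 through 65: 17 terms.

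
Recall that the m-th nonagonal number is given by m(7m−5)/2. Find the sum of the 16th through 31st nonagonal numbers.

31176

Σ i(7i−5)/2 = (7Σi² − 5Σi) / 2 over i = 16..31.
Σi = 496 − 120 = 376 and Σi² = 10416 − 1240 = 9176.
(7·9176 − 5·376) / 2 = 62352/2 = 31176.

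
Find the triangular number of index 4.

10

The 4th triangular number is n(n+1)/2 with n = 4.
4·5/2 = 20/2 = 10.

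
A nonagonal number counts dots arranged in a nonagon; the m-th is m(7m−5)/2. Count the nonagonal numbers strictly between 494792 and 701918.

72

The n-th nonagonal number is n(7n−5)/2.
Smallest index with value > 494792: n = 377 (giving 496509).
Largest index with value < 701918: n = 448 (giving 701344).
Indices 377 through 448: 72 terms.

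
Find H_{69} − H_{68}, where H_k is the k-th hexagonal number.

Consecutive hexagonal numbers differ by 4n − 3: here 4·69 − 3 = 273.

273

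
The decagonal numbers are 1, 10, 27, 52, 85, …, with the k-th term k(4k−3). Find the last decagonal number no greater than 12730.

12376

Solve n(4n−3) ≤ 12730 for integer n.
n = 56 gives 12376 ≤ 12730, while n = 57 gives 12825 > 12730; so the answer is 12376.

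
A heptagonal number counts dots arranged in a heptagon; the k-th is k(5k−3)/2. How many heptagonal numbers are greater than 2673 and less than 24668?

66

The n-th heptagonal number is n(5n−3)/2.
Smallest index with value > 2673: n = 34 (giving 2839).
Largest index with value < 24668: n = 99 (giving 24354).
Indices 34 through 99: 66 terms.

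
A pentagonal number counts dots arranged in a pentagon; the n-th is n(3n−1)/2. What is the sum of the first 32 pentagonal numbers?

Σ i(3i−1)/2 = (3Σi² − Σi) / 2 over i = 1..32.
Σi = 528 and Σi² = 11440.
(3·11440 − 1·528) / 2 = 33792/2 = 16896.

16896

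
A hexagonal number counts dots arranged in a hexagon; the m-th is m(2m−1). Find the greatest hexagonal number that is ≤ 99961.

99235

Solve n(2n−1) ≤ 99961 for integer n.
n = 223 gives 99235 ≤ 99961, while n = 224 gives 100128 > 99961; so the answer is 99235.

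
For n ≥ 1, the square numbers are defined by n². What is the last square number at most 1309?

Solve n² ≤ 1309 for integer n.
n = 36 gives 1296 ≤ 1309, while n = 37 gives 1369 > 1309; so the answer is 1296.

1296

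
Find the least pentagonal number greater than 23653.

Solve n(3n−1)/2 > 23653 for integer n.
The largest n with value ≤ 23653 is 125 (since 23375 ≤ 23653 < 23751), so the first above is n = 126, value 23751.

23751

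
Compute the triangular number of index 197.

197·198/2 = 39006/2 = 19503.

19503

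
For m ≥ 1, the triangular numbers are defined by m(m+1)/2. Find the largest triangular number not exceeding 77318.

Solve n(n+1)/2 ≤ 77318 for integer n.
n = 392 gives 77028 ≤ 77318, while n = 393 gives 77421 > 77318; so the answer is 77028.

77028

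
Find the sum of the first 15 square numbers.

Σ_{i=1}^{15} i² = 15·16·31/6 = 1240.

1240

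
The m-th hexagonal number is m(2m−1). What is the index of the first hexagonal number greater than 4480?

48

Solve n(2n−1) > 4480 for integer n.
The largest n with value ≤ 4480 is 47 (since 4371 ≤ 4480 < 4560), so the first above is n = 48, value 4560.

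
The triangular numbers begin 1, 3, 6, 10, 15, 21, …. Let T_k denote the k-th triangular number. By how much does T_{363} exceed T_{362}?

363

Consecutive triangular numbers differ by n: T_{363} − T_{362} = 363.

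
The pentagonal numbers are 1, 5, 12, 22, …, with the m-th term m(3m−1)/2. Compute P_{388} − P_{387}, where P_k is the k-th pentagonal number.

1162

Consecutive pentagonal numbers differ by 3n − 2: here 3·388 − 2 = 1162.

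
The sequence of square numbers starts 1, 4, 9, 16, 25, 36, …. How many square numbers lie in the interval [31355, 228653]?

The n-th square number is n².
Smallest index with value ≥ 31355: n = 178 (giving 31684).
Largest index with value ≤ 228653: n = 478 (giving 228484).
Indices 178 through 478: 301 terms.

301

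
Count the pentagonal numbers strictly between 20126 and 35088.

37

The n-th pentagonal number is n(3n−1)/2.
Smallest index with value > 20126: n = 117 (giving 20475).
Largest index with value < 35088: n = 153 (giving 35037).
Indices 117 through 153: 37 terms.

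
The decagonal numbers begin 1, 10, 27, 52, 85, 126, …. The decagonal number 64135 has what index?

127

Set n(4n−3) = 64135, giving 4n² − 3n − 64135 = 0.
The discriminant is 9 + 16·64135 = 1026169, and √1026169 = 1013.
So n = (3 + 1013) / 8 = 1016/8 = 127.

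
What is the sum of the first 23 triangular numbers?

2300

Σ i(i+1)/2 = (Σi² + Σi) / 2 over i = 1..23.
Σi = 276 and Σi² = 4324.
(1·4324 + 1·276) / 2 = 4600/2 = 2300.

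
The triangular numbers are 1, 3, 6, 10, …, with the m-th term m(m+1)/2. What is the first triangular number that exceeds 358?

378

Solve n(n+1)/2 > 358 for integer n.
The largest n with value ≤ 358 is 26 (since 351 ≤ 358 < 378), so the first above is n = 27, value 378.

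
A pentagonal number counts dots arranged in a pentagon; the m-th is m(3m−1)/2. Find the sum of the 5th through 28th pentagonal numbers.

11328

Σ i(3i−1)/2 = (3Σi² − Σi) / 2 over i = 5..28.
Σi = 406 − 10 = 396 and Σi² = 7714 − 30 = 7684.
(3·7684 − 1·396) / 2 = 22656/2 = 11328.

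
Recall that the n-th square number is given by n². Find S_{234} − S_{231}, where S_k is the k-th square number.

234² = 54756 and 231² = 53361.
Difference: 54756 − 53361 = 1395.

1395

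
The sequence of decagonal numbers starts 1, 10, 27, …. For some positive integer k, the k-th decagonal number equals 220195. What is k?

Set n(4n−3) = 220195, giving 4n² − 3n − 220195 = 0.
So n = (3 + 1877) / 8 = 1880/8 = 235.
Check: 235·(4·235 − 3) = 220195. ✓

235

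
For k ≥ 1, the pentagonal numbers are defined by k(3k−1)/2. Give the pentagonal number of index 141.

The 141st pentagonal number is n(3n−1)/2 with n = 141.
141·(3·141 − 1)/2 = 141·422/2 = 141·211 = 29751.

29751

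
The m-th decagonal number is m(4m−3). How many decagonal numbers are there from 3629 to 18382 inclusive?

The n-th decagonal number is n(4n−3).
Smallest index with value ≥ 3629: n = 31 (giving 3751).
Largest index with value ≤ 18382: n = 68 (giving 18292).
Indices 31 through 68: 38 terms.

38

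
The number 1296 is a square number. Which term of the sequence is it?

We need n² = 1296, so n = √1296 = 36.

36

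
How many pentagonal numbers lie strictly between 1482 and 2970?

13

The n-th pentagonal number is n(3n−1)/2.
Smallest index with value > 1482: n = 32 (giving 1520).
Largest index with value < 2970: n = 44 (giving 2882).
Indices 32 through 44: 13 terms.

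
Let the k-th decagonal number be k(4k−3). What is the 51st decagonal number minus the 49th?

794

51·(4·51 − 3) = 10251 and 49·(4·49 − 3) = 9457.
Difference: 10251 − 9457 = 794.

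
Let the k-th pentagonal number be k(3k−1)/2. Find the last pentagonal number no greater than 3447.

3432

Solve n(3n−1)/2 ≤ 3447 for integer n.
n = 48 gives 3432 ≤ 3447, while n = 49 gives 3577 > 3447; so the answer is 3432.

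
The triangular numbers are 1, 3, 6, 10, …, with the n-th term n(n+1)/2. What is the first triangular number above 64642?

64980

Solve n(n+1)/2 > 64642 for integer n.
The largest n with value ≤ 64642 is 359 (since 64620 ≤ 64642 < 64980), so the first above is n = 360, value 64980.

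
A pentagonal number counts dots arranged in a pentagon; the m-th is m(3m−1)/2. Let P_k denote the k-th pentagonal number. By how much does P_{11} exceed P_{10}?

Consecutive pentagonal numbers differ by 3n − 2: here 3·11 − 2 = 31.

31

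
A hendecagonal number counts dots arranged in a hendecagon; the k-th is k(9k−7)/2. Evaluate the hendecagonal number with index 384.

The 384th hendecagonal number is n(9n−7)/2 with n = 384.
384·(9·384 − 7)/2 = 384·3449/2 = 662208.

662208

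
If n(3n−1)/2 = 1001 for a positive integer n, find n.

26

Set n(3n−1)/2 = 1001, giving 3n² − n − 2002 = 0.
So n = (1 + 155) / 6 = 156/6 = 26.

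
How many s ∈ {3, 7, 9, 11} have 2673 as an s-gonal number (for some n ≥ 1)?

s = 3: P(3, 72) = 2628 and P(3, 73) = 2701; 2673 is not s-gonal.
s = 7: P(7, 33) = 2673. ✓
s = 9: P(9, 27) = 2484 and P(9, 28) = 2674; 2673 is not s-gonal.
s = 11: P(11, 24) = 2508 and P(11, 25) = 2725; 2673 is not s-gonal.
Hits: s ∈ {7} → 1.

1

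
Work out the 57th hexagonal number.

6441

The 57th hexagonal number is n(2n−1) with n = 57.
57·(2·57 − 1) = 57·113 = 6441.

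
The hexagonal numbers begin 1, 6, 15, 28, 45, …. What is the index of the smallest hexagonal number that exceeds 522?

Solve n(2n−1) > 522 for integer n.
The largest n with value ≤ 522 is 16 (since 496 ≤ 522 < 561), so the first above is n = 17, value 561.

17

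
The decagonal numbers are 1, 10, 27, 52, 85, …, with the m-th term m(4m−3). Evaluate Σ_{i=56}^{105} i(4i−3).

Σ i(4i−3) = 4Σi² − 3Σi over i = 56..105.
Σi = 5565 − 1540 = 4025 and Σi² = 391405 − 56980 = 334425.
4·334425 − 3·4025 = 1325625.

1325625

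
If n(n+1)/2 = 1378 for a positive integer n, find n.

52

Set n(n+1)/2 = 1378, giving n² + n − 2756 = 0.
The discriminant is 1 + 8·1378 = 11025, and √11025 = 105.
So n = (-1 + 105) / 2 = 104/2 = 52.
Check: 52·53/2 = 1378. ✓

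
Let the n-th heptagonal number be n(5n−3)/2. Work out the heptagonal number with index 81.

The 81st heptagonal number is n(5n−3)/2 with n = 81.
81·(5·81 − 3)/2 = 81·402/2 = 81·201 = 16281.

16281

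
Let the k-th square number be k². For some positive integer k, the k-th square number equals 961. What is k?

We need n² = 961, so n = √961 = 31.

31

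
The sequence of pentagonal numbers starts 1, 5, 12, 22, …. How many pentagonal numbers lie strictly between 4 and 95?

7

The n-th pentagonal number is n(3n−1)/2.
Smallest index with value > 4: n = 2 (giving 5).
Largest index with value < 95: n = 8 (giving 92).
Indices 2 through 8: 7 terms.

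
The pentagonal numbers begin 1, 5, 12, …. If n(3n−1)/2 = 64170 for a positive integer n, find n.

207

Set n(3n−1)/2 = 64170, giving 3n² − n − 128340 = 0.
So n = (1 + 1241) / 6 = 1242/6 = 207.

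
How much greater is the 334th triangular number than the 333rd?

Consecutive triangular numbers differ by n: T_{334} − T_{333} = 334.

334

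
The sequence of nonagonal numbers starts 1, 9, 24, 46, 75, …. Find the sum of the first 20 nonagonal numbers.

Σ i(7i−5)/2 = (7Σi² − 5Σi) / 2 over i = 1..20.
Σi = 210 and Σi² = 2870.
(7·2870 − 5·210) / 2 = 19040/2 = 9520.

9520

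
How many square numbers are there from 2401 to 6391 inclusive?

31

The n-th square number is n².
Smallest index with value ≥ 2401: n = 49 (giving 2401).
Largest index with value ≤ 6391: n = 79 (giving 6241).
Indices 49 through 79: 31 terms.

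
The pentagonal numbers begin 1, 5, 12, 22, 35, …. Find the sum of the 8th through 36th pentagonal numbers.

Σ i(3i−1)/2 = (3Σi² − Σi) / 2 over i = 8..36.
Σi = 666 − 28 = 638 and Σi² = 16206 − 140 = 16066.
(3·16066 − 1·638) / 2 = 47560/2 = 23780.

23780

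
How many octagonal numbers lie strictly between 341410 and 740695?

The n-th octagonal number is n(3n−2).
Smallest index with value > 341410: n = 338 (giving 342056).
Largest index with value < 740695: n = 497 (giving 740033).
Indices 338 through 497: 160 terms.

160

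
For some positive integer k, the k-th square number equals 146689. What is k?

We need n² = 146689, so n = √146689 = 383.

383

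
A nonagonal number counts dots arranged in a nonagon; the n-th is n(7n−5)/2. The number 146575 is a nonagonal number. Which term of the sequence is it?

Set n(7n−5)/2 = 146575, giving 7n² − 5n − 293150 = 0.
So n = (5 + 2865) / 14 = 2870/14 = 205.

205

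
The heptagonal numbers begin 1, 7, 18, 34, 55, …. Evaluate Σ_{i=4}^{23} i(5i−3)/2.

10370

Σ i(5i−3)/2 = (5Σi² − 3Σi) / 2 over i = 4..23.
Σi = 276 − 6 = 270 and Σi² = 4324 − 14 = 4310.
(5·4310 − 3·270) / 2 = 20740/2 = 10370.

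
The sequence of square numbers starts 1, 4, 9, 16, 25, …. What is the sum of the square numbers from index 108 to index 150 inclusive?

722185

Σ_{i=108}^{150} i² = 1136275 − 414090 = 722185.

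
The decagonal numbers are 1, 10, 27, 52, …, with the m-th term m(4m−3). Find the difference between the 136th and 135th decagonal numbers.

Consecutive decagonal numbers differ by 8n − 7: here 8·136 − 7 = 1081.

1081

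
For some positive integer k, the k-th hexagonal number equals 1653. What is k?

29

Set n(2n−1) = 1653, giving 2n² − n − 1653 = 0.
The discriminant is 1 + 8·1653 = 13225, and √13225 = 115.
So n = (1 + 115) / 4 = 116/4 = 29.
Check: 29·(2·29 − 1) = 1653. ✓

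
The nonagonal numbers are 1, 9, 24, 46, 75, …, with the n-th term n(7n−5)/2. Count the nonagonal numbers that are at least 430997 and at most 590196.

The n-th nonagonal number is n(7n−5)/2.
Smallest index with value ≥ 430997: n = 352 (giving 432784).
Largest index with value ≤ 590196: n = 411 (giving 590196).
Indices 352 through 411: 60 terms.

60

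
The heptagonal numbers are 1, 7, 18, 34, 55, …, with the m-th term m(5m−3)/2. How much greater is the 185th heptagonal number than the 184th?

921

Consecutive heptagonal numbers differ by 5n − 4: here 5·185 − 4 = 921.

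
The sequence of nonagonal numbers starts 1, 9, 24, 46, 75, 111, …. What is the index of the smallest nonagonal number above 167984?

220

Solve n(7n−5)/2 > 167984 for integer n.
The largest n with value ≤ 167984 is 219 (since 167316 ≤ 167984 < 168850), so the first above is n = 220, value 168850.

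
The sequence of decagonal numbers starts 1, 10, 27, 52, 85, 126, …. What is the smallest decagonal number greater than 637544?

638800

Solve n(4n−3) > 637544 for integer n.
The largest n with value ≤ 637544 is 399 (since 635607 ≤ 637544 < 638800), so the first above is n = 400, value 638800.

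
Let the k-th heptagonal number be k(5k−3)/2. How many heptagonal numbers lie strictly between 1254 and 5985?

The n-th heptagonal number is n(5n−3)/2.
Smallest index with value > 1254: n = 23 (giving 1288).
Largest index with value < 5985: n = 49 (giving 5929).
Indices 23 through 49: 27 terms.

27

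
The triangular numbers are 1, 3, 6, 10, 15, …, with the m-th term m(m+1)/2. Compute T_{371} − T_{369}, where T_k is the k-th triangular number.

741

371·372/2 = 69006 and 369·370/2 = 68265.
Difference: 69006 − 68265 = 741.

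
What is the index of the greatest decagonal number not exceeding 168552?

Solve n(4n−3) ≤ 168552 for integer n.
n = 205 gives 167485 ≤ 168552, while n = 206 gives 169126 > 168552; so the answer is index 205.

205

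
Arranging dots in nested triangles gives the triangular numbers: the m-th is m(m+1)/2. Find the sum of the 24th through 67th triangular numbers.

Σ i(i+1)/2 = (Σi² + Σi) / 2 over i = 24..67.
Σi = 2278 − 276 = 2002 and Σi² = 102510 − 4324 = 98186.
(1·98186 + 1·2002) / 2 = 100188/2 = 50094.

50094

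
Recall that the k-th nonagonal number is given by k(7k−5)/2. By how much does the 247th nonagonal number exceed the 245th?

3439

247·(7·247 − 5)/2 = 212914 and 245·(7·245 − 5)/2 = 209475.
Difference: 212914 − 209475 = 3439.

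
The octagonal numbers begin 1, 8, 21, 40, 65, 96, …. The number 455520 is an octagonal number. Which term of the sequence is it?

390

Set n(3n−2) = 455520, giving 3n² − 2n − 455520 = 0.
The discriminant is 4 + 12·455520 = 5466244, and √5466244 = 2338.
So n = (2 + 2338) / 6 = 2340/6 = 390.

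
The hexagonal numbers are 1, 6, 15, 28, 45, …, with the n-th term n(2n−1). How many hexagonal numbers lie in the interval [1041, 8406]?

The n-th hexagonal number is n(2n−1).
Smallest index with value ≥ 1041: n = 24 (giving 1128).
Largest index with value ≤ 8406: n = 65 (giving 8385).
Indices 24 through 65: 42 terms.

42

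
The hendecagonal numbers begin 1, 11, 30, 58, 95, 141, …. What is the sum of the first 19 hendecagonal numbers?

Σ i(9i−7)/2 = (9Σi² − 7Σi) / 2 over i = 1..19.
Σi = 190 and Σi² = 2470.
(9·2470 − 7·190) / 2 = 20900/2 = 10450.

10450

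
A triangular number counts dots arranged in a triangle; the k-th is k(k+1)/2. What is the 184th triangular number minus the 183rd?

184

Consecutive triangular numbers differ by n: T_{184} − T_{183} = 184.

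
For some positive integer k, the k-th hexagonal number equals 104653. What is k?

229

Set n(2n−1) = 104653, giving 2n² − n − 104653 = 0.
The discriminant is 1 + 8·104653 = 837225, and √837225 = 915.
So n = (1 + 915) / 4 = 916/4 = 229.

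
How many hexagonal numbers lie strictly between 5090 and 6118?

5

The n-th hexagonal number is n(2n−1).
Smallest index with value > 5090: n = 51 (giving 5151).
Largest index with value < 6118: n = 55 (giving 5995).
Indices 51 through 55: 5 terms.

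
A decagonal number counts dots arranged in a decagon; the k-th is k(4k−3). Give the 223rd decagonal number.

223·(4·223 − 3) = 223·889 = 198247.

198247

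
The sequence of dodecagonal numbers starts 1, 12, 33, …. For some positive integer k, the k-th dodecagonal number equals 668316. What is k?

366

Set n(5n−4) = 668316, giving 5n² − 4n − 668316 = 0.
The discriminant is 16 + 20·668316 = 13366336, and √13366336 = 3656.
So n = (4 + 3656) / 10 = 3660/10 = 366.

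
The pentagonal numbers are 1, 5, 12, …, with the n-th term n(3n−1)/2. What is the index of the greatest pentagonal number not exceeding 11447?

87

Solve n(3n−1)/2 ≤ 11447 for integer n.
n = 87 gives 11310 ≤ 11447, while n = 88 gives 11572 > 11447; so the answer is index 87.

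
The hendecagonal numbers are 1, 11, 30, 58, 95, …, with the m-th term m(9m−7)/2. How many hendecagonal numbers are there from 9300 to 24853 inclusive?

The n-th hendecagonal number is n(9n−7)/2.
Smallest index with value ≥ 9300: n = 46 (giving 9361).
Largest index with value ≤ 24853: n = 74 (giving 24383).
Indices 46 through 74: 29 terms.

29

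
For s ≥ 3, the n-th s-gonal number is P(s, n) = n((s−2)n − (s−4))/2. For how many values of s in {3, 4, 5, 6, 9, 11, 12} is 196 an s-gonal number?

2

s = 3: P(3, 19) = 190 and P(3, 20) = 210; 196 is not s-gonal.
s = 4: P(4, 14) = 196. ✓
s = 5: P(5, 11) = 176 and P(5, 12) = 210; 196 is not s-gonal.
s = 6: P(6, 10) = 190 and P(6, 11) = 231; 196 is not s-gonal.
s = 9: P(9, 7) = 154 and P(9, 8) = 204; 196 is not s-gonal.
s = 11: P(11, 7) = 196. ✓
s = 12: P(12, 6) = 156 and P(12, 7) = 217; 196 is not s-gonal.
Hits: s ∈ {4, 11} → 2.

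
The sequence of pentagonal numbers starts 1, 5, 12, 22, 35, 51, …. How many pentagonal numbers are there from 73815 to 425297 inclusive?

The n-th pentagonal number is n(3n−1)/2.
Smallest index with value ≥ 73815: n = 222 (giving 73815).
Largest index with value ≤ 425297: n = 532 (giving 424270).
Indices 222 through 532: 311 terms.

311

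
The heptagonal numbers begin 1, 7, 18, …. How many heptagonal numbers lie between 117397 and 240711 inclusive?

The n-th heptagonal number is n(5n−3)/2.
Smallest index with value ≥ 117397: n = 217 (giving 117397).
Largest index with value ≤ 240711: n = 310 (giving 239785).
Indices 217 through 310: 94 terms.

94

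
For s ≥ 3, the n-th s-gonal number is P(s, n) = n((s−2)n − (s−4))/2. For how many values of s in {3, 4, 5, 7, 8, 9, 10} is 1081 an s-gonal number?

1

s = 3: P(3, 46) = 1081. ✓
s = 4: P(4, 32) = 1024 and P(4, 33) = 1089; 1081 is not s-gonal.
s = 5: P(5, 27) = 1080 and P(5, 28) = 1162; 1081 is not s-gonal.
s = 7: P(7, 21) = 1071 and P(7, 22) = 1177; 1081 is not s-gonal.
s = 8: P(8, 19) = 1045 and P(8, 20) = 1160; 1081 is not s-gonal.
s = 9: P(9, 17) = 969 and P(9, 18) = 1089; 1081 is not s-gonal.
s = 10: P(10, 16) = 976 and P(10, 17) = 1105; 1081 is not s-gonal.
Hits: s ∈ {3} → 1.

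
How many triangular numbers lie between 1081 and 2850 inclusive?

The n-th triangular number is n(n+1)/2.
Smallest index with value ≥ 1081: n = 46 (giving 1081).
Largest index with value ≤ 2850: n = 75 (giving 2850).
Indices 46 through 75: 30 terms.

30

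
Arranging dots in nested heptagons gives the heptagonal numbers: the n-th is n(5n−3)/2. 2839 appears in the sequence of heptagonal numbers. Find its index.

Set n(5n−3)/2 = 2839, giving 5n² − 3n − 5678 = 0.
The discriminant is 9 + 40·2839 = 113569, and √113569 = 337.
So n = (3 + 337) / 10 = 340/10 = 34.

34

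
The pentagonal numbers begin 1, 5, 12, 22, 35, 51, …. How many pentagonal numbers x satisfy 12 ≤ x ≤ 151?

8

The n-th pentagonal number is n(3n−1)/2.
Smallest index with value ≥ 12: n = 3 (giving 12).
Largest index with value ≤ 151: n = 10 (giving 145).
Indices 3 through 10: 8 terms.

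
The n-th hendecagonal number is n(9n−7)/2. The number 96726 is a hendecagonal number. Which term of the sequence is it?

Set n(9n−7)/2 = 96726, giving 9n² − 7n − 193452 = 0.
So n = (7 + 2639) / 18 = 2646/18 = 147.
Check: 147·(9·147 − 7)/2 = 96726. ✓

147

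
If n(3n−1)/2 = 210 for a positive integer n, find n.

Set n(3n−1)/2 = 210, giving 3n² − n − 420 = 0.
The discriminant is 1 + 24·210 = 5041, and √5041 = 71.
So n = (1 + 71) / 6 = 72/6 = 12.

12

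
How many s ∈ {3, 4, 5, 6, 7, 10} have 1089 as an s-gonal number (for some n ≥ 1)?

s = 3: P(3, 46) = 1081 and P(3, 47) = 1128; 1089 is not s-gonal.
s = 4: P(4, 33) = 1089. ✓
s = 5: P(5, 27) = 1080 and P(5, 28) = 1162; 1089 is not s-gonal.
s = 6: P(6, 23) = 1035 and P(6, 24) = 1128; 1089 is not s-gonal.
s = 7: P(7, 21) = 1071 and P(7, 22) = 1177; 1089 is not s-gonal.
s = 10: P(10, 16) = 976 and P(10, 17) = 1105; 1089 is not s-gonal.
Hits: s ∈ {4} → 1.

1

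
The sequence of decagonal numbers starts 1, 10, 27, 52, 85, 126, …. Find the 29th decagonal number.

3277

The 29th decagonal number is n(4n−3) with n = 29.
29·(4·29 − 3) = 29·113 = 3277.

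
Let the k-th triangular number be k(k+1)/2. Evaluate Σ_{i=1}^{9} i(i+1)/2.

Σ i(i+1)/2 = (Σi² + Σi) / 2 over i = 1..9.
Σi = 45 and Σi² = 285.
(1·285 + 1·45) / 2 = 330/2 = 165.

165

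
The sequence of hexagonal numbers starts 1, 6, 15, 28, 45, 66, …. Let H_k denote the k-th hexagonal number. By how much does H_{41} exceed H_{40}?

Consecutive hexagonal numbers differ by 4n − 3: here 4·41 − 3 = 161.

161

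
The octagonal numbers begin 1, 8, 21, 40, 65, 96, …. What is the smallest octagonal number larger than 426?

Solve n(3n−2) > 426 for integer n.
The largest n with value ≤ 426 is 12 (since 408 ≤ 426 < 481), so the first above is n = 13, value 481.

481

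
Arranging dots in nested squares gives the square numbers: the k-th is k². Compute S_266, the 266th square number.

266² = 70756.

70756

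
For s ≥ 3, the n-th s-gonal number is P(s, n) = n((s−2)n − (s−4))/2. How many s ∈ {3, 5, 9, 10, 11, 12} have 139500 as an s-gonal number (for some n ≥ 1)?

s = 3: P(3, 527) = 139128 and P(3, 528) = 139656; 139500 is not s-gonal.
s = 5: P(5, 305) = 139385 and P(5, 306) = 140301; 139500 is not s-gonal.
s = 9: P(9, 200) = 139500. ✓
s = 10: P(10, 187) = 139315 and P(10, 188) = 140812; 139500 is not s-gonal.
s = 11: P(11, 176) = 138776 and P(11, 177) = 140361; 139500 is not s-gonal.
s = 12: P(12, 167) = 138777 and P(12, 168) = 140448; 139500 is not s-gonal.
Hits: s ∈ {9} → 1.

1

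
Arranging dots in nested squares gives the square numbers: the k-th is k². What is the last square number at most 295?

Solve n² ≤ 295 for integer n.
n = 17 gives 289 ≤ 295, while n = 18 gives 324 > 295; so the answer is 289.

289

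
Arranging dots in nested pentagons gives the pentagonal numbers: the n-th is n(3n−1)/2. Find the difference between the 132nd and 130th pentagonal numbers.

132·(3·132 − 1)/2 = 26070 and 130·(3·130 − 1)/2 = 25285.
Difference: 26070 − 25285 = 785.

785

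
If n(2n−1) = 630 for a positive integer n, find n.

18

Set n(2n−1) = 630, giving 2n² − n − 630 = 0.
The discriminant is 1 + 8·630 = 5041, and √5041 = 71.
So n = (1 + 71) / 4 = 72/4 = 18.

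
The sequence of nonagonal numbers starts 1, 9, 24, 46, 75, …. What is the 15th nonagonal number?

15·(7·15 − 5)/2 = 15·100/2 = 15·50 = 750.

750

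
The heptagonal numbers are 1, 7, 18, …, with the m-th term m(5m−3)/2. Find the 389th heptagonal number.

377719

The 389th heptagonal number is n(5n−3)/2 with n = 389.
389·(5·389 − 3)/2 = 389·1942/2 = 389·971 = 377719.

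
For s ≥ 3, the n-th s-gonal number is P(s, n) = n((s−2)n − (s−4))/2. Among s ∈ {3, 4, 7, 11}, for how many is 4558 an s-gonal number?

s = 3: P(3, 94) = 4465 and P(3, 95) = 4560; 4558 is not s-gonal.
s = 4: P(4, 67) = 4489 and P(4, 68) = 4624; 4558 is not s-gonal.
s = 7: P(7, 43) = 4558. ✓
s = 11: P(11, 32) = 4496 and P(11, 33) = 4785; 4558 is not s-gonal.
Hits: s ∈ {7} → 1.

1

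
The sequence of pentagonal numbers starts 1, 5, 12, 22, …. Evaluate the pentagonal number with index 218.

71177

218·(3·218 − 1)/2 = 218·653/2 = 71177.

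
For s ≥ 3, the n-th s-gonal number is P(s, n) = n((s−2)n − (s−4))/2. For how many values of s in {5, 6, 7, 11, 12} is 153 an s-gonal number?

s = 5: P(5, 10) = 145 and P(5, 11) = 176; 153 is not s-gonal.
s = 6: P(6, 9) = 153. ✓
s = 7: P(7, 8) = 148 and P(7, 9) = 189; 153 is not s-gonal.
s = 11: P(11, 6) = 141 and P(11, 7) = 196; 153 is not s-gonal.
s = 12: P(12, 5) = 105 and P(12, 6) = 156; 153 is not s-gonal.
Hits: s ∈ {6} → 1.

1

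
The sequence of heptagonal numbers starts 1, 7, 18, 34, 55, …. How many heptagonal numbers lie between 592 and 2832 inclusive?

18

The n-th heptagonal number is n(5n−3)/2.
Smallest index with value ≥ 592: n = 16 (giving 616).
Largest index with value ≤ 2832: n = 33 (giving 2673).
Indices 16 through 33: 18 terms.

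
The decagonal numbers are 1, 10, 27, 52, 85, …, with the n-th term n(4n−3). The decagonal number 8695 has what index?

47

Set n(4n−3) = 8695, giving 4n² − 3n − 8695 = 0.
The discriminant is 9 + 16·8695 = 139129, and √139129 = 373.
So n = (3 + 373) / 8 = 376/8 = 47.
Check: 47·(4·47 − 3) = 8695. ✓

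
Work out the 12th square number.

144

The 12th square number is n² with n = 12.
12² = 144.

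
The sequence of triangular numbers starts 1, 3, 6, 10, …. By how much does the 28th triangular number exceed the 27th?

28

Consecutive triangular numbers differ by n: T_{28} − T_{27} = 28.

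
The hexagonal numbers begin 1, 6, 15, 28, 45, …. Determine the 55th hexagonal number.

The 55th hexagonal number is n(2n−1) with n = 55.
55·(2·55 − 1) = 55·109 = 5995.

5995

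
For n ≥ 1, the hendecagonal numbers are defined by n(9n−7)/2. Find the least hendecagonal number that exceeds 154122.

Solve n(9n−7)/2 > 154122 for integer n.
The largest n with value ≤ 154122 is 185 (since 153365 ≤ 154122 < 155031), so the first above is n = 186, value 155031.

155031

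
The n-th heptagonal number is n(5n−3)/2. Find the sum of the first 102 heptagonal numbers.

889508

Σ i(5i−3)/2 = (5Σi² − 3Σi) / 2 over i = 1..102.
Σi = 5253 and Σi² = 358955.
(5·358955 − 3·5253) / 2 = 1779016/2 = 889508.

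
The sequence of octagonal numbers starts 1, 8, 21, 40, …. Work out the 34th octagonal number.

The 34th octagonal number is n(3n−2) with n = 34.
34·(3·34 − 2) = 34·100 = 3400.

3400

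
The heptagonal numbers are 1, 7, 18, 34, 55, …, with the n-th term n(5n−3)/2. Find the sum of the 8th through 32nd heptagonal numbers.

Σ i(5i−3)/2 = (5Σi² − 3Σi) / 2 over i = 8..32.
Σi = 528 − 28 = 500 and Σi² = 11440 − 140 = 11300.
(5·11300 − 3·500) / 2 = 55000/2 = 27500.

27500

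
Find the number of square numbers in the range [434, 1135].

13

The n-th square number is n².
Smallest index with value ≥ 434: n = 21 (giving 441).
Largest index with value ≤ 1135: n = 33 (giving 1089).
Indices 21 through 33: 13 terms.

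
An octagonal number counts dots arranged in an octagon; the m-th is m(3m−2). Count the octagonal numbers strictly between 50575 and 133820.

The n-th octagonal number is n(3n−2).
Smallest index with value > 50575: n = 131 (giving 51221).
Largest index with value < 133820: n = 211 (giving 133141).
Indices 131 through 211: 81 terms.

81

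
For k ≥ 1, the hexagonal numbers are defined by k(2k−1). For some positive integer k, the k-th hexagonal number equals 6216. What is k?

56

Set n(2n−1) = 6216, giving 2n² − n − 6216 = 0.
The discriminant is 1 + 8·6216 = 49729, and √49729 = 223.
So n = (1 + 223) / 4 = 224/4 = 56.
Check: 56·(2·56 − 1) = 6216. ✓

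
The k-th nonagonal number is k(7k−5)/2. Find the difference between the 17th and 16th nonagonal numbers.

Consecutive nonagonal numbers differ by 7n − 6: here 7·17 − 6 = 113.

113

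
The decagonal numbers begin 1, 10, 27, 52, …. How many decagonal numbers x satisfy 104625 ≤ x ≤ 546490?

208

The n-th decagonal number is n(4n−3).
Smallest index with value ≥ 104625: n = 163 (giving 105787).
Largest index with value ≤ 546490: n = 370 (giving 546490).
Indices 163 through 370: 208 terms.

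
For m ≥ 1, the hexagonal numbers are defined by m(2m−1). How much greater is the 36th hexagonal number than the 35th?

141

Consecutive hexagonal numbers differ by 4n − 3: here 4·36 − 3 = 141.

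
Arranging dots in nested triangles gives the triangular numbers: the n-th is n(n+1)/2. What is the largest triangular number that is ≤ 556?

528

Solve n(n+1)/2 ≤ 556 for integer n.
n = 32 gives 528 ≤ 556, while n = 33 gives 561 > 556; so the answer is 528.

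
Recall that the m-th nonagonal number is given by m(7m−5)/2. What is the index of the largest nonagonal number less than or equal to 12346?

Solve n(7n−5)/2 ≤ 12346 for integer n.
n = 59 gives 12036 ≤ 12346, while n = 60 gives 12450 > 12346; so the answer is index 59.

59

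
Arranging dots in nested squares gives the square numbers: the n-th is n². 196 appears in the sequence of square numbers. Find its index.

14

We need n² = 196, so n = √196 = 14.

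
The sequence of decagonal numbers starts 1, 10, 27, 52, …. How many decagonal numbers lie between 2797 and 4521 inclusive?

7

The n-th decagonal number is n(4n−3).
Smallest index with value ≥ 2797: n = 27 (giving 2835).
Largest index with value ≤ 4521: n = 33 (giving 4257).
Indices 27 through 33: 7 terms.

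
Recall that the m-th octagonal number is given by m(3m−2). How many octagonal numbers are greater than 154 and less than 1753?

17

The n-th octagonal number is n(3n−2).
Smallest index with value > 154: n = 8 (giving 176).
Largest index with value < 1753: n = 24 (giving 1680).
Indices 8 through 24: 17 terms.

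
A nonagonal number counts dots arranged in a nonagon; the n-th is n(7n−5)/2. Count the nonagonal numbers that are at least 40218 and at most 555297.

The n-th nonagonal number is n(7n−5)/2.
Smallest index with value ≥ 40218: n = 108 (giving 40554).
Largest index with value ≤ 555297: n = 398 (giving 553419).
Indices 108 through 398: 291 terms.

291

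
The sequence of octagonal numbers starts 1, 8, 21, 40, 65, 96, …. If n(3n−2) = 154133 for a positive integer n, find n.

227

Set n(3n−2) = 154133, giving 3n² − 2n − 154133 = 0.
The discriminant is 4 + 12·154133 = 1849600, and √1849600 = 1360.
So n = (2 + 1360) / 6 = 1362/6 = 227.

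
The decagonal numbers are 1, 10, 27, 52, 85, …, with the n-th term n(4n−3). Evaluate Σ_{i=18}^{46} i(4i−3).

Σ i(4i−3) = 4Σi² − 3Σi over i = 18..46.
Σi = 1081 − 153 = 928 and Σi² = 33511 − 1785 = 31726.
4·31726 − 3·928 = 124120.

124120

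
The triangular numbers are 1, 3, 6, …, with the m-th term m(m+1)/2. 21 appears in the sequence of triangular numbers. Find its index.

6

Set n(n+1)/2 = 21, giving n² + n − 42 = 0.
The discriminant is 1 + 8·21 = 169, and √169 = 13.
So n = (-1 + 13) / 2 = 12/2 = 6.
Check: 6·7/2 = 21. ✓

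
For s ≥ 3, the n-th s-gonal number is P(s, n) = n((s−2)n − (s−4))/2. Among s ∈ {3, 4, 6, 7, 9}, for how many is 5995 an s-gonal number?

2

s = 3: P(3, 109) = 5995. ✓
s = 4: P(4, 77) = 5929 and P(4, 78) = 6084; 5995 is not s-gonal.
s = 6: P(6, 55) = 5995. ✓
s = 7: P(7, 49) = 5929 and P(7, 50) = 6175; 5995 is not s-gonal.
s = 9: P(9, 41) = 5781 and P(9, 42) = 6069; 5995 is not s-gonal.
Hits: s ∈ {3, 6} → 2.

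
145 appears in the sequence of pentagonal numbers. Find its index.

10

Set n(3n−1)/2 = 145, giving 3n² − n − 290 = 0.
So n = (1 + 59) / 6 = 60/6 = 10.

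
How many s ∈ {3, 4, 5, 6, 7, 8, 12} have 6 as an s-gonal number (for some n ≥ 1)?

s = 3: P(3, 3) = 6. ✓
s = 4: P(4, 2) = 4 and P(4, 3) = 9; 6 is not s-gonal.
s = 5: P(5, 2) = 5 and P(5, 3) = 12; 6 is not s-gonal.
s = 6: P(6, 2) = 6. ✓
s = 7: P(7, 1) = 1 and P(7, 2) = 7; 6 is not s-gonal.
s = 8: P(8, 1) = 1 and P(8, 2) = 8; 6 is not s-gonal.
s = 12: P(12, 1) = 1 and P(12, 2) = 12; 6 is not s-gonal.
Hits: s ∈ {3, 6} → 2.

2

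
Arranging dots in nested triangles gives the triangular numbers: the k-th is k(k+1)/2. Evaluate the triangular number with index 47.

1128

The 47th triangular number is n(n+1)/2 with n = 47.
47·48/2 = 2256/2 = 1128.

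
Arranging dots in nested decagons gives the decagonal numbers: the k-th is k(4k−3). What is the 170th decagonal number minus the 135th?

170·(4·170 − 3) = 115090 and 135·(4·135 − 3) = 72495.
Difference: 115090 − 72495 = 42595.

42595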